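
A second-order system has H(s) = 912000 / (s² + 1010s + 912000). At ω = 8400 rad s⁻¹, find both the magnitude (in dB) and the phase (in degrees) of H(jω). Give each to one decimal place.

|(j8400)² + 1010(j8400) + 912000| = |-6.9648e+07 + j8.484e+06| = 7.016e+07
|H(j8400)| = 912000 / 7.016e+07 = 0.012998
20 log₁₀(0.012998) = -37.72 dB
∠[(j8400)² + 1010(j8400) + 912000] = ∠[-6.9648e+07 + j8.484e+06] = 173.05°
∠H(j8400) = −173.05° = -173.05°

|H| = -37.7 dB, ∠H = -173.1°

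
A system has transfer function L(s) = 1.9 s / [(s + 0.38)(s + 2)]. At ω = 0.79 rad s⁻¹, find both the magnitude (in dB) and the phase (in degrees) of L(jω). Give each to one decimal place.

|j0.79| = 0.79
|j0.79 + 0.38| = √(0.79² + 0.38²) = 0.8766
|j0.79 + 2| = √(0.79² + 2²) = 2.15
|L(j0.79)| = 1.9 × 0.79 / (0.8766 × 2.15) = 0.79624
20 log₁₀(0.79624) = -1.98 dB
∠(j0.79) = 90.00°
∠(j0.79 + 0.38) = arctan(0.79/0.38) = 64.31°
∠(j0.79 + 2) = arctan(0.79/2) = 21.55°
∠L(j0.79) = 90.00° − (64.31° + 21.55°) = 4.13°

|L| = -2.0 dB, ∠L = 4.1°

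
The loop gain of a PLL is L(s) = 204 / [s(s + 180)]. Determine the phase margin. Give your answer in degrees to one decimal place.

Gain crossover: |L(jω)| = 1 at ω ≈ 1.13 rad/s.
∠L(j1.13) = −90° − arctan(1.13/180) ≈ -90.36°
PM = 180° + (-90.36°) = 89.64°

89.6°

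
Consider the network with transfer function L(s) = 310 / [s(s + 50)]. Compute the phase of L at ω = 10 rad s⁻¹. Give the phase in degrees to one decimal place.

-101.3°

∠(j10 + 50) = arctan(10/50) = 11.31°
∠(j10) = 90.00°
∠L(j10) = − (11.31° + 90.00°) = -101.31°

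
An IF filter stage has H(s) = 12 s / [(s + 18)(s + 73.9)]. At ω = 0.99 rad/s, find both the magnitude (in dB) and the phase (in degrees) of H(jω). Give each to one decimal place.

|H| = -41.0 dB, ∠H = 86.1°

|j0.99| = 0.99
|j0.99 + 18| = √(0.99² + 18²) = 18.03
|j0.99 + 73.9| = √(0.99² + 73.9²) = 73.91
|H(j0.99)| = 12 × 0.99 / (18.03 × 73.91) = 0.0089167
20 log₁₀(0.0089167) = -41.00 dB
∠(j0.99) = 90.00°
∠(j0.99 + 18) = arctan(0.99/18) = 3.15°
∠(j0.99 + 73.9) = arctan(0.99/73.9) = 0.77°
∠H(j0.99) = 90.00° − (3.15° + 0.77°) = 86.08°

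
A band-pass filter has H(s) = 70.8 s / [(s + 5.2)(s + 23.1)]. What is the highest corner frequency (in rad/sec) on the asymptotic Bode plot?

23.1 rad/sec

Break frequencies occur at each pole and zero magnitude: 5.2 rad/sec, 23.1 rad/sec.
The highest is 23.1 rad/sec.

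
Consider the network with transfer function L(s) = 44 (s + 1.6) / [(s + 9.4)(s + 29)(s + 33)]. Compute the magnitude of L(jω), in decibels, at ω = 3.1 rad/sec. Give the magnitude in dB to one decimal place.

-35.9 dB

|j3.1 + 1.6| = √(3.1² + 1.6²) = 3.489
|j3.1 + 9.4| = √(3.1² + 9.4²) = 9.898
|j3.1 + 29| = √(3.1² + 29²) = 29.17
|j3.1 + 33| = √(3.1² + 33²) = 33.15
|L(j3.1)| = 44 × 3.489 / (9.898 × 29.17 × 33.15) = 0.016042
20 log₁₀(0.016042) = -35.89 dB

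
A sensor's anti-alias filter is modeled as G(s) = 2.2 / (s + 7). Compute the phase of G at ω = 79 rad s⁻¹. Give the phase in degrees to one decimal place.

∠(j79 + 7) = arctan(79/7) = 84.94°
∠G(j79) = −84.94° = -84.94°

-84.9 deg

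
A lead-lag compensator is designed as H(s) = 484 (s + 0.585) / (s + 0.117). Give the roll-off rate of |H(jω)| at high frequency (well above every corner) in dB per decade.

With 1 zero and 1 pole, the high-frequency asymptotic slope is 20 × (1 − 1) = 0 dB/decade.

0 dB/decade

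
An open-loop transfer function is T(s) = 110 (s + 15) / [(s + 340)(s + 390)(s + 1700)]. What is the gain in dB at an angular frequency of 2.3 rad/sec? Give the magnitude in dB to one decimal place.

-102.6 dB

|j2.3 + 15| = √(2.3² + 15²) = 15.18
|j2.3 + 340| = √(2.3² + 340²) = 340
|j2.3 + 390| = √(2.3² + 390²) = 390
|j2.3 + 1700| = √(2.3² + 1700²) = 1700
|T(j2.3)| = 110 × 15.18 / (340 × 390 × 1700) = 7.4049e-06
20 log₁₀(7.4049e-06) = -102.61 dB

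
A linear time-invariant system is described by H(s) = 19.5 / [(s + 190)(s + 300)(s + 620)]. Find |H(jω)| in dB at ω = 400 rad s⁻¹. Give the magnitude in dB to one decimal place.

|j400 + 190| = √(400² + 190²) = 442.8
|j400 + 300| = √(400² + 300²) = 500
|j400 + 620| = √(400² + 620²) = 737.8
|H(j400)| = 19.5 / (442.8 × 500 × 737.8) = 1.1936e-07
20 log₁₀(1.1936e-07) = -138.46 dB

-138.5 dB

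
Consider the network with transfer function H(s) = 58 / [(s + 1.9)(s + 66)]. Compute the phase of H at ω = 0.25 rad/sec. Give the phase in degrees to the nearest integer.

∠(j0.25 + 1.9) = arctan(0.25/1.9) = 7.50°
∠(j0.25 + 66) = arctan(0.25/66) = 0.22°
∠H(j0.25) = − (7.50° + 0.22°) = -7.71°

-8°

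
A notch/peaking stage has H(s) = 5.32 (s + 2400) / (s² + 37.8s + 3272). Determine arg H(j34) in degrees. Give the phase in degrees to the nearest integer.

-30 deg

∠(j34 + 2400) = arctan(34/2400) = 0.81°
∠[(j34)² + 37.8(j34) + 3272] = ∠[2116 + j1285.2] = 31.27°
∠H(j34) = 0.81° − 31.27° = -30.46°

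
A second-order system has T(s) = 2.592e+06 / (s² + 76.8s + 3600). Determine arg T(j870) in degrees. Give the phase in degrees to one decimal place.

∠[(j870)² + 76.8(j870) + 3600] = ∠[-7.533e+05 + j66816] = 174.93°
∠T(j870) = −174.93° = -174.93°

-174.9°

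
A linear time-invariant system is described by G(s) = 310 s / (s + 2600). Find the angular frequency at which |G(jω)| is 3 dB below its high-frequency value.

For a single-pole high-pass, the −3 dB point is at the pole: ω = 2600 rad s⁻¹.

2600 rad s⁻¹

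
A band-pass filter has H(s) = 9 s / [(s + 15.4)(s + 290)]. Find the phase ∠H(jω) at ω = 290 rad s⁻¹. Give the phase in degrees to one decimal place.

∠(j290) = 90.00°
∠(j290 + 15.4) = arctan(290/15.4) = 86.96°
∠(j290 + 290) = arctan(290/290) = 45.00°
∠H(j290) = 90.00° − (86.96° + 45.00°) = -41.96°

-42.0°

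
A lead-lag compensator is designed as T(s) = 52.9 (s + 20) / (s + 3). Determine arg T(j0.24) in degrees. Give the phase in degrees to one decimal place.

∠(j0.24 + 20) = arctan(0.24/20) = 0.69°
∠(j0.24 + 3) = arctan(0.24/3) = 4.57°
∠T(j0.24) = 0.69° − 4.57° = -3.89°

-3.9 deg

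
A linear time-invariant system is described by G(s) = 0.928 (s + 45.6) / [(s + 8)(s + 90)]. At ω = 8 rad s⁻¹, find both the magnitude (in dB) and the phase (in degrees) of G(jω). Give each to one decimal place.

|G| = -27.5 dB, ∠G = -40.1 deg

|j8 + 45.6| = √(8² + 45.6²) = 46.3
|j8 + 8| = √(8² + 8²) = 11.31
|j8 + 90| = √(8² + 90²) = 90.35
|G(j8)| = 0.928 × 46.3 / (11.31 × 90.35) = 0.042028
20 log₁₀(0.042028) = -27.53 dB
∠(j8 + 45.6) = arctan(8/45.6) = 9.95°
∠(j8 + 8) = arctan(8/8) = 45.00°
∠(j8 + 90) = arctan(8/90) = 5.08°
∠G(j8) = 9.95° − (45.00° + 5.08°) = -40.13°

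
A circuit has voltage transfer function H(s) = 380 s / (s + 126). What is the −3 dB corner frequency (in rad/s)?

For a single-pole high-pass, the −3 dB point is at the pole: ω = 126 rad/s.

126 rad/s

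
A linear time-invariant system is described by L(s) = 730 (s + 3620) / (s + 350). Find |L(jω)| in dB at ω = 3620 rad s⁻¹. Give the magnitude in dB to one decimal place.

|j3620 + 3620| = √(3620² + 3620²) = 5119
|j3620 + 350| = √(3620² + 350²) = 3637
|L(j3620)| = 730 × 5119 / 3637 = 1027.6
20 log₁₀(1027.6) = 60.24 dB

60.2 dB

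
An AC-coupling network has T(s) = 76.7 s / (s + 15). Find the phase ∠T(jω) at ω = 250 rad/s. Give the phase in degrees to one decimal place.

∠(j250) = 90.00°
∠(j250 + 15) = arctan(250/15) = 86.57°
∠T(j250) = 90.00° − 86.57° = 3.43°

3.4 deg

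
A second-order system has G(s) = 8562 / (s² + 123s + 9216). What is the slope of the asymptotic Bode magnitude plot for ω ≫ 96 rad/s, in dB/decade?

-40 dB/decade

With 0 zeros and 2 poles, the high-frequency asymptotic slope is 20 × (0 − 2) = -40 dB/decade.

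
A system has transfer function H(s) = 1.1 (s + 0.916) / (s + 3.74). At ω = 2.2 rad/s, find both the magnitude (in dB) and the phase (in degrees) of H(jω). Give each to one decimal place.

|H| = -4.4 dB, ∠H = 36.9°

|j2.2 + 0.916| = √(2.2² + 0.916²) = 2.383
|j2.2 + 3.74| = √(2.2² + 3.74²) = 4.339
|H(j2.2)| = 1.1 × 2.383 / 4.339 = 0.60413
20 log₁₀(0.60413) = -4.38 dB
∠(j2.2 + 0.916) = arctan(2.2/0.916) = 67.39°
∠(j2.2 + 3.74) = arctan(2.2/3.74) = 30.47°
∠H(j2.2) = 67.39° − 30.47° = 36.93°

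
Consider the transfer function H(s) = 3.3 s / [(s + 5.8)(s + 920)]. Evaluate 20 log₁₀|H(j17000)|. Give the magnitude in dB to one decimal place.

|j17000| = 1.7e+04
|j17000 + 5.8| = √(17000² + 5.8²) = 1.7e+04
|j17000 + 920| = √(17000² + 920²) = 1.702e+04
|H(j17000)| = 3.3 × 1.7e+04 / (1.7e+04 × 1.702e+04) = 0.00019383
20 log₁₀(0.00019383) = -74.25 dB

-74.3 dB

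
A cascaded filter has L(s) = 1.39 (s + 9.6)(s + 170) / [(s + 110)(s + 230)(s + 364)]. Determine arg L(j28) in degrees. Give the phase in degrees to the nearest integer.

∠(j28 + 9.6) = arctan(28/9.6) = 71.08°
∠(j28 + 170) = arctan(28/170) = 9.35°
∠(j28 + 110) = arctan(28/110) = 14.28°
∠(j28 + 230) = arctan(28/230) = 6.94°
∠(j28 + 364) = arctan(28/364) = 4.40°
∠L(j28) = 71.08° + 9.35° − (14.28° + 6.94° + 4.40°) = 54.81°

55°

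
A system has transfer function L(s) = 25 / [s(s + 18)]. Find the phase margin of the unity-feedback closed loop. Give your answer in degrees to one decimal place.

Gain crossover: |L(jω)| = 1 at ω ≈ 1.38 rad/sec.
∠L(j1.38) = −90° − arctan(1.38/18) ≈ -94.40°
PM = 180° + (-94.40°) = 85.60°

85.6 deg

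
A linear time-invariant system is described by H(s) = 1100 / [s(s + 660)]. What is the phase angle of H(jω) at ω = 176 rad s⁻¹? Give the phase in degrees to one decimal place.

-104.9°

∠(j176 + 660) = arctan(176/660) = 14.93°
∠(j176) = 90.00°
∠H(j176) = − (14.93° + 90.00°) = -104.93°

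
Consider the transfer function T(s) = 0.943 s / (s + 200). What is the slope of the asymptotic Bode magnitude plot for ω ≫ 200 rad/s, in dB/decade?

With 1 zero and 1 pole, the high-frequency asymptotic slope is 20 × (1 − 1) = 0 dB/decade.

0 dB/decade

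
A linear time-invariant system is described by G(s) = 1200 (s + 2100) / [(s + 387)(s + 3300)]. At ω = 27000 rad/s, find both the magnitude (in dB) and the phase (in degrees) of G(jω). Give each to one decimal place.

|G| = -27.1 dB, ∠G = -86.7 deg

|j27000 + 2100| = √(27000² + 2100²) = 2.708e+04
|j27000 + 387| = √(27000² + 387²) = 2.7e+04
|j27000 + 3300| = √(27000² + 3300²) = 2.72e+04
|G(j27000)| = 1200 × 2.708e+04 / (2.7e+04 × 2.72e+04) = 0.044245
20 log₁₀(0.044245) = -27.08 dB
∠(j27000 + 2100) = arctan(27000/2100) = 85.55°
∠(j27000 + 387) = arctan(27000/387) = 89.18°
∠(j27000 + 3300) = arctan(27000/3300) = 83.03°
∠G(j27000) = 85.55° − (89.18° + 83.03°) = -86.66°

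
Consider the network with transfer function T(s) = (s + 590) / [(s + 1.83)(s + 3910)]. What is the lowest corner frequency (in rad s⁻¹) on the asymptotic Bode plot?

Break frequencies occur at each pole and zero magnitude: 1.83 rad s⁻¹, 590 rad s⁻¹, 3910 rad s⁻¹.
The lowest is 1.83 rad s⁻¹.

1.83 rad s⁻¹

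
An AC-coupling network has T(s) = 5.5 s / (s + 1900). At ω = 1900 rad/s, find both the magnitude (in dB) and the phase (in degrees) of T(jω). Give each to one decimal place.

|j1900| = 1900
|j1900 + 1900| = √(1900² + 1900²) = 2687
|T(j1900)| = 5.5 × 1900 / 2687 = 3.8891
20 log₁₀(3.8891) = 11.80 dB
∠(j1900) = 90.00°
∠(j1900 + 1900) = arctan(1900/1900) = 45.00°
∠T(j1900) = 90.00° − 45.00° = 45.00°

|T| = 11.8 dB, ∠T = 45.0 deg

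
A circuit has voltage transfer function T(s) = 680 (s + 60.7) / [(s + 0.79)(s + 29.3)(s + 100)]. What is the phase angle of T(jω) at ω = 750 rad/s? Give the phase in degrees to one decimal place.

-174.7 deg

∠(j750 + 60.7) = arctan(750/60.7) = 85.37°
∠(j750 + 0.79) = arctan(750/0.79) = 89.94°
∠(j750 + 29.3) = arctan(750/29.3) = 87.76°
∠(j750 + 100) = arctan(750/100) = 82.41°
∠T(j750) = 85.37° − (89.94° + 87.76° + 82.41°) = -174.73°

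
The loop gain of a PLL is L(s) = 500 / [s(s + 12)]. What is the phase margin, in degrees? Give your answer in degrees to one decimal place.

30.0 deg

Gain crossover: |L(jω)| = 1 at ω ≈ 20.8 rad s⁻¹.
∠L(j20.8) = −90° − arctan(20.8/12) ≈ -150.03°
PM = 180° + (-150.03°) = 29.97°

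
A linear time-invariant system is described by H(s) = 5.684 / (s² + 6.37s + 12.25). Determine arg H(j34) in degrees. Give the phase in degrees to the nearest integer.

-169 deg

∠[(j34)² + 6.37(j34) + 12.25] = ∠[-1143.8 + j216.58] = 169.28°
∠H(j34) = −169.28° = -169.28°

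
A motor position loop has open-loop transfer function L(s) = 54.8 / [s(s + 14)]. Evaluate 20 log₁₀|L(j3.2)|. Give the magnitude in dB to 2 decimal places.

1.53 dB

|j3.2 + 14| = √(3.2² + 14²) = 14.36
|j3.2| = 3.2
|L(j3.2)| = 54.8 / (14.36 × 3.2) = 1.1925
20 log₁₀(1.1925) = 1.529 dB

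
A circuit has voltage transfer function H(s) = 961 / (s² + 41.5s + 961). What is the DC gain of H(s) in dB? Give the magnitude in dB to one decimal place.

H(0) = 961 / 961 = 1
20 log₁₀(1) = 0.00 dB

0.0 dB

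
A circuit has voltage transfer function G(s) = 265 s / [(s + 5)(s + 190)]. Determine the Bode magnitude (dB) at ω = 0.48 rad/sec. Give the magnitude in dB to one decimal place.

-17.5 dB

|j0.48| = 0.48
|j0.48 + 5| = √(0.48² + 5²) = 5.023
|j0.48 + 190| = √(0.48² + 190²) = 190
|G(j0.48)| = 265 × 0.48 / (5.023 × 190) = 0.13328
20 log₁₀(0.13328) = -17.50 dB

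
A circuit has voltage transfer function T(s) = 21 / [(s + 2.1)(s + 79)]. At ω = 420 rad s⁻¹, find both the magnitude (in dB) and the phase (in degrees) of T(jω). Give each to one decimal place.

|j420 + 2.1| = √(420² + 2.1²) = 420
|j420 + 79| = √(420² + 79²) = 427.4
|T(j420)| = 21 / (420 × 427.4) = 0.00011699
20 log₁₀(0.00011699) = -78.64 dB
∠(j420 + 2.1) = arctan(420/2.1) = 89.71°
∠(j420 + 79) = arctan(420/79) = 79.35°
∠T(j420) = − (89.71° + 79.35°) = -169.06°

|T| = -78.6 dB, ∠T = -169.1°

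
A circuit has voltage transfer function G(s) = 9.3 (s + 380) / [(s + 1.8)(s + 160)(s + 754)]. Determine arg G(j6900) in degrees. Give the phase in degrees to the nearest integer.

∠(j6900 + 380) = arctan(6900/380) = 86.85°
∠(j6900 + 1.8) = arctan(6900/1.8) = 89.99°
∠(j6900 + 160) = arctan(6900/160) = 88.67°
∠(j6900 + 754) = arctan(6900/754) = 83.76°
∠G(j6900) = 86.85° − (89.99° + 88.67° + 83.76°) = -175.57°

-176 deg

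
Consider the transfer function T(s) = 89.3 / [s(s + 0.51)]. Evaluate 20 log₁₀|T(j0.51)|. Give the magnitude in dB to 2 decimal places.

|j0.51 + 0.51| = √(0.51² + 0.51²) = 0.7212
|j0.51| = 0.51
|T(j0.51)| = 89.3 / (0.7212 × 0.51) = 242.77
20 log₁₀(242.77) = 47.704 dB

47.70 dB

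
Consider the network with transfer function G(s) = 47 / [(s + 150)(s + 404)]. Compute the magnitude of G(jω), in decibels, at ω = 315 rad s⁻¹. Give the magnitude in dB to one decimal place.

-71.6 dB

|j315 + 150| = √(315² + 150²) = 348.9
|j315 + 404| = √(315² + 404²) = 512.3
|G(j315)| = 47 / (348.9 × 512.3) = 0.00026296
20 log₁₀(0.00026296) = -71.60 dB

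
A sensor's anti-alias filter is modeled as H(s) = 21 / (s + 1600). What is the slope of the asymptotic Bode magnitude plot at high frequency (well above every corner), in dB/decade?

-20 dB/decade

With 0 zeros and 1 pole, the high-frequency asymptotic slope is 20 × (0 − 1) = -20 dB/decade.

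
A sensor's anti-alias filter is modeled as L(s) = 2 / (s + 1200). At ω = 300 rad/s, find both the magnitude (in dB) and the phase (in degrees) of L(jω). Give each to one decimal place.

|j300 + 1200| = √(300² + 1200²) = 1237
|L(j300)| = 2 / 1237 = 0.0016169
20 log₁₀(0.0016169) = -55.83 dB
∠(j300 + 1200) = arctan(300/1200) = 14.04°
∠L(j300) = −14.04° = -14.04°

|L| = -55.8 dB, ∠L = -14.0°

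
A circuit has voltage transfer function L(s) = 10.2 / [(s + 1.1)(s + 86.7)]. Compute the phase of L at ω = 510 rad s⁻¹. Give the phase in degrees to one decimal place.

∠(j510 + 1.1) = arctan(510/1.1) = 89.88°
∠(j510 + 86.7) = arctan(510/86.7) = 80.35°
∠L(j510) = − (89.88° + 80.35°) = -170.23°

-170.2°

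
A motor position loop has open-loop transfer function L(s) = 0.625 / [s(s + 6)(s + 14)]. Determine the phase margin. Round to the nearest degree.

90°

Gain crossover: |L(jω)| = 1 at ω ≈ 0.00744 rad/s.
∠L(j0.00744) = −90° − arctan(0.00744/6) − arctan(0.00744/14) ≈ -90.10°
PM = 180° + (-90.10°) = 89.90°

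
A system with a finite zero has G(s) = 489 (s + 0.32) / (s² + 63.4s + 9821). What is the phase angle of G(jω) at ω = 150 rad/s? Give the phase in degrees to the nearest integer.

∠(j150 + 0.32) = arctan(150/0.32) = 89.88°
∠[(j150)² + 63.4(j150) + 9821] = ∠[-12679 + j9510] = 143.13°
∠G(j150) = 89.88° − 143.13° = -53.25°

-53°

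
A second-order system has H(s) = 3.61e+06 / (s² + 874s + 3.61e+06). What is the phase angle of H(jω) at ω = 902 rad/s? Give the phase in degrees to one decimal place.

∠[(j902)² + 874(j902) + 3.61e+06] = ∠[2.7964e+06 + j7.8835e+05] = 15.74°
∠H(j902) = −15.74° = -15.74°

-15.7 deg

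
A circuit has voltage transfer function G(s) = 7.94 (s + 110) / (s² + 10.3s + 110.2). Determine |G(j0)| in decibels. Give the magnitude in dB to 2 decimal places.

G(0) = 7.94 × 110 / 110.2 = 7.9256
20 log₁₀(7.9256) = 17.981 dB

17.98 dB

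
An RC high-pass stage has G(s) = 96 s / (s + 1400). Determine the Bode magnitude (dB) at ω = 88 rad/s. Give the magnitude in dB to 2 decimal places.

|j88| = 88
|j88 + 1400| = √(88² + 1400²) = 1403
|G(j88)| = 96 × 88 / 1403 = 6.0224
20 log₁₀(6.0224) = 15.595 dB

15.60 dB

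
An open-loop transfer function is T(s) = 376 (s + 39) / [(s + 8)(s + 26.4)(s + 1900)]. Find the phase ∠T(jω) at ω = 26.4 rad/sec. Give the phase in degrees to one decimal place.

∠(j26.4 + 39) = arctan(26.4/39) = 34.09°
∠(j26.4 + 8) = arctan(26.4/8) = 73.14°
∠(j26.4 + 26.4) = arctan(26.4/26.4) = 45.00°
∠(j26.4 + 1900) = arctan(26.4/1900) = 0.80°
∠T(j26.4) = 34.09° − (73.14° + 45.00° + 0.80°) = -84.84°

-84.8°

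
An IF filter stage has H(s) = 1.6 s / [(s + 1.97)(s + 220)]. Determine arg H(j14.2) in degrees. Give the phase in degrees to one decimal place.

4.2°

∠(j14.2) = 90.00°
∠(j14.2 + 1.97) = arctan(14.2/1.97) = 82.10°
∠(j14.2 + 220) = arctan(14.2/220) = 3.69°
∠H(j14.2) = 90.00° − (82.10° + 3.69°) = 4.21°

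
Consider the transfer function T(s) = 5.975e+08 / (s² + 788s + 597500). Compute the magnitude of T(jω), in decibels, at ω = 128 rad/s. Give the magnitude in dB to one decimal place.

|(j128)² + 788(j128) + 597500| = |5.8112e+05 + j1.0086e+05| = 5.898e+05
|T(j128)| = 5.975e+08 / 5.898e+05 = 1013
20 log₁₀(1013) = 60.11 dB

60.1 dB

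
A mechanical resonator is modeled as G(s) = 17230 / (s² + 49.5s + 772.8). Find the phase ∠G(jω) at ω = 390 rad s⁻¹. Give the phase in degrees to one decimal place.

-172.7°

∠[(j390)² + 49.5(j390) + 772.8] = ∠[-1.5133e+05 + j19305] = 172.73°
∠G(j390) = −172.73° = -172.73°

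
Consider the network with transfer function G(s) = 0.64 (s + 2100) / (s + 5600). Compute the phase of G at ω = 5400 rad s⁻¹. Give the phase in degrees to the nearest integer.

25°

∠(j5400 + 2100) = arctan(5400/2100) = 68.75°
∠(j5400 + 5600) = arctan(5400/5600) = 43.96°
∠G(j5400) = 68.75° − 43.96° = 24.79°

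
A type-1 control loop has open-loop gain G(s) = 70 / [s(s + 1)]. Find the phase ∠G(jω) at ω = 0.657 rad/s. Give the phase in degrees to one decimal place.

∠(j0.657 + 1) = arctan(0.657/1) = 33.30°
∠(j0.657) = 90.00°
∠G(j0.657) = − (33.30° + 90.00°) = -123.30°

-123.3 deg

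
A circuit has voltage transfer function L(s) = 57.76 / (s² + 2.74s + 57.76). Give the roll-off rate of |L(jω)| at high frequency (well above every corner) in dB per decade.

-40 dB/decade

With 0 zeros and 2 poles, the high-frequency asymptotic slope is 20 × (0 − 2) = -40 dB/decade.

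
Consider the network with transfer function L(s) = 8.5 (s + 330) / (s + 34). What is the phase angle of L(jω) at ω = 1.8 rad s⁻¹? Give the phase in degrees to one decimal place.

-2.7°

∠(j1.8 + 330) = arctan(1.8/330) = 0.31°
∠(j1.8 + 34) = arctan(1.8/34) = 3.03°
∠L(j1.8) = 0.31° − 3.03° = -2.72°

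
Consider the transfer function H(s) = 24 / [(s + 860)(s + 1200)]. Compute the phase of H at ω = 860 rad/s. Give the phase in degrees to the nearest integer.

-81°

∠(j860 + 860) = arctan(860/860) = 45.00°
∠(j860 + 1200) = arctan(860/1200) = 35.63°
∠H(j860) = − (45.00° + 35.63°) = -80.63°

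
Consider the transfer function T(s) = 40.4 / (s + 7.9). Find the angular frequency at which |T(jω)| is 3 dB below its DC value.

7.9 rad/s

For a single-pole low-pass, the −3 dB point is at the pole: ω = 7.9 rad/s.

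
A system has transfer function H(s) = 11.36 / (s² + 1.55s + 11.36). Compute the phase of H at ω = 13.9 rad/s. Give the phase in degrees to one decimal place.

-173.2 deg

∠[(j13.9)² + 1.55(j13.9) + 11.36] = ∠[-181.85 + j21.545] = 173.24°
∠H(j13.9) = −173.24° = -173.24°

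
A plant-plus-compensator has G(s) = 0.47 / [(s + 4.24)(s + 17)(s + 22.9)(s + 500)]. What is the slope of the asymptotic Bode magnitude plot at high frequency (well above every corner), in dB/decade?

With 0 zeros and 4 poles, the high-frequency asymptotic slope is 20 × (0 − 4) = -80 dB/decade.

-80 dB/decade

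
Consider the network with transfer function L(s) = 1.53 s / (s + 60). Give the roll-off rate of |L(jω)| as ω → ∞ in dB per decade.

With 1 zero and 1 pole, the high-frequency asymptotic slope is 20 × (1 − 1) = 0 dB/decade.

0 dB/decade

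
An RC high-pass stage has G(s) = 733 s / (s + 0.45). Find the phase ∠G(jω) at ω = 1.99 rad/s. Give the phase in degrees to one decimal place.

12.7°

∠(j1.99) = 90.00°
∠(j1.99 + 0.45) = arctan(1.99/0.45) = 77.26°
∠G(j1.99) = 90.00° − 77.26° = 12.74°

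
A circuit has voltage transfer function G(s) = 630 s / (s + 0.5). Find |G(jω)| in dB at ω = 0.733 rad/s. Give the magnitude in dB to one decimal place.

54.3 dB

|j0.733| = 0.733
|j0.733 + 0.5| = √(0.733² + 0.5²) = 0.8873
|G(j0.733)| = 630 × 0.733 / 0.8873 = 520.45
20 log₁₀(520.45) = 54.33 dB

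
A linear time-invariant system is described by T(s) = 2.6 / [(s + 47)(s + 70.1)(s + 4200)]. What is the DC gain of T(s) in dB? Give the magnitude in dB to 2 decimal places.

-134.52 dB

T(0) = 2.6 / (47 × 70.1 × 4200) = 1.8789e-07
20 log₁₀(1.8789e-07) = -134.522 dB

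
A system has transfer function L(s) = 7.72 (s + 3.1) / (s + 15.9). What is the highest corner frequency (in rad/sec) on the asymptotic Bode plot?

Break frequencies occur at each pole and zero magnitude: 3.1 rad/sec, 15.9 rad/sec.
The highest is 15.9 rad/sec.

15.9 rad/sec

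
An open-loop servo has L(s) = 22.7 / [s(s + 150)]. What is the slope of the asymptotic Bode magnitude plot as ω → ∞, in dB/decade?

-40 dB/decade

With 0 zeros and 2 poles, the high-frequency asymptotic slope is 20 × (0 − 2) = -40 dB/decade.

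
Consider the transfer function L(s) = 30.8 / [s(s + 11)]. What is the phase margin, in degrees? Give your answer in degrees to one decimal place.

76.1°

Gain crossover: |L(jω)| = 1 at ω ≈ 2.72 rad/s.
∠L(j2.72) = −90° − arctan(2.72/11) ≈ -103.88°
PM = 180° + (-103.88°) = 76.12°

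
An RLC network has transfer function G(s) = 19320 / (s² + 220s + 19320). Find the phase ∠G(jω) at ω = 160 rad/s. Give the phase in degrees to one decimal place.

∠[(j160)² + 220(j160) + 19320] = ∠[-6280 + j35200] = 100.12°
∠G(j160) = −100.12° = -100.12°

-100.1 deg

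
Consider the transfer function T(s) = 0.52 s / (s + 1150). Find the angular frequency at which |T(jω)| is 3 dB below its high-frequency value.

For a single-pole high-pass, the −3 dB point is at the pole: ω = 1150 rad/s.

1150 rad/s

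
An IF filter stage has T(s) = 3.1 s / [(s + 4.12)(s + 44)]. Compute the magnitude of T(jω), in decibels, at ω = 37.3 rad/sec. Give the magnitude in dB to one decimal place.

|j37.3| = 37.3
|j37.3 + 4.12| = √(37.3² + 4.12²) = 37.53
|j37.3 + 44| = √(37.3² + 44²) = 57.68
|T(j37.3)| = 3.1 × 37.3 / (37.53 × 57.68) = 0.053417
20 log₁₀(0.053417) = -25.45 dB

-25.4 dB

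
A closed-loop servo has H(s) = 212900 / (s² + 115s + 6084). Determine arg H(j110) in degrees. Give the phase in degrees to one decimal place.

-115.4°

∠[(j110)² + 115(j110) + 6084] = ∠[-6016 + j12650] = 115.43°
∠H(j110) = −115.43° = -115.43°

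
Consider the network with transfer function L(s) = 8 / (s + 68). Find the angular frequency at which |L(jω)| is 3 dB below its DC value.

68 rad/s

For a single-pole low-pass, the −3 dB point is at the pole: ω = 68 rad/s.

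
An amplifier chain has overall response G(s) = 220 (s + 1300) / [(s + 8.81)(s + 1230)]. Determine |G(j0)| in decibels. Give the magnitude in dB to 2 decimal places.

28.43 dB

G(0) = 220 × 1300 / (8.81 × 1230) = 26.393
20 log₁₀(26.393) = 28.430 dB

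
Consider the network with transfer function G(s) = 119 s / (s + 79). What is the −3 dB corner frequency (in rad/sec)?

For a single-pole high-pass, the −3 dB point is at the pole: ω = 79 rad/sec.

79 rad/sec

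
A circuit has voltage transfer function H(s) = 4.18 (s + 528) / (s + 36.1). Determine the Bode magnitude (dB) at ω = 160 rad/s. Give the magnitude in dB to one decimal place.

23.0 dB

|j160 + 528| = √(160² + 528²) = 551.7
|j160 + 36.1| = √(160² + 36.1²) = 164
|H(j160)| = 4.18 × 551.7 / 164 = 14.06
20 log₁₀(14.06) = 22.96 dB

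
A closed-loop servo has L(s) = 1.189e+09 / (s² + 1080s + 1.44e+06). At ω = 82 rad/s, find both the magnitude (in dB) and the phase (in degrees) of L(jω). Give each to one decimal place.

|L| = 58.4 dB, ∠L = -3.5°

|(j82)² + 1080(j82) + 1.44e+06| = |1.4333e+06 + j88560| = 1.436e+06
|L(j82)| = 1.189e+09 / 1.436e+06 = 827.99
20 log₁₀(827.99) = 58.36 dB
∠[(j82)² + 1080(j82) + 1.44e+06] = ∠[1.4333e+06 + j88560] = 3.54°
∠L(j82) = −3.54° = -3.54°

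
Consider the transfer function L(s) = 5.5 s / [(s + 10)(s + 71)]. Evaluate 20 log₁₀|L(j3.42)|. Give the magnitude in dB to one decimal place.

-32.0 dB

|j3.42| = 3.42
|j3.42 + 10| = √(3.42² + 10²) = 10.57
|j3.42 + 71| = √(3.42² + 71²) = 71.08
|L(j3.42)| = 5.5 × 3.42 / (10.57 × 71.08) = 0.025038
20 log₁₀(0.025038) = -32.03 dB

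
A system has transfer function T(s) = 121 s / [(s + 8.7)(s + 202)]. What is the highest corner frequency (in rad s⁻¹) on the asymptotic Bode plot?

Break frequencies occur at each pole and zero magnitude: 8.7 rad s⁻¹, 202 rad s⁻¹.
The highest is 202 rad s⁻¹.

202 rad s⁻¹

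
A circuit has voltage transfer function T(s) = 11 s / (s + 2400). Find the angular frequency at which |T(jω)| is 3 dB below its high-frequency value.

For a single-pole high-pass, the −3 dB point is at the pole: ω = 2400 rad/s.

2400 rad/s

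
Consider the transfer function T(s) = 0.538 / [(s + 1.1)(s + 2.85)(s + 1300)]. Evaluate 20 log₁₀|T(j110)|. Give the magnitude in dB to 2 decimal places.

|j110 + 1.1| = √(110² + 1.1²) = 110
|j110 + 2.85| = √(110² + 2.85²) = 110
|j110 + 1300| = √(110² + 1300²) = 1305
|T(j110)| = 0.538 / (110 × 110 × 1305) = 3.4067e-08
20 log₁₀(3.4067e-08) = -149.353 dB

-149.35 dB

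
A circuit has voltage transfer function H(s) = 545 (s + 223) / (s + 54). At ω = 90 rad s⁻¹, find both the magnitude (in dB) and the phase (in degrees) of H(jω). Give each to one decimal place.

|H| = 61.9 dB, ∠H = -37.1°

|j90 + 223| = √(90² + 223²) = 240.5
|j90 + 54| = √(90² + 54²) = 105
|H(j90)| = 545 × 240.5 / 105 = 1248.7
20 log₁₀(1248.7) = 61.93 dB
∠(j90 + 223) = arctan(90/223) = 21.98°
∠(j90 + 54) = arctan(90/54) = 59.04°
∠H(j90) = 21.98° − 59.04° = -37.06°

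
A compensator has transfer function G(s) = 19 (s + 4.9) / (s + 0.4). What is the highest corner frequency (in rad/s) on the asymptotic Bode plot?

4.9 rad/s

Break frequencies occur at each pole and zero magnitude: 0.4 rad/s, 4.9 rad/s.
The highest is 4.9 rad/s.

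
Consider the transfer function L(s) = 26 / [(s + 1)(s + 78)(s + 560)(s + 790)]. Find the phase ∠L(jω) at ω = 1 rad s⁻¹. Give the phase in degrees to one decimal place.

-45.9°

∠(j1 + 1) = arctan(1/1) = 45.00°
∠(j1 + 78) = arctan(1/78) = 0.73°
∠(j1 + 560) = arctan(1/560) = 0.10°
∠(j1 + 790) = arctan(1/790) = 0.07°
∠L(j1) = − (45.00° + 0.73° + 0.10° + 0.07°) = -45.91°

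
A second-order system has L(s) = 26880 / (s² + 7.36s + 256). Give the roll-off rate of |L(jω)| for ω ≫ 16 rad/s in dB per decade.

With 0 zeros and 2 poles, the high-frequency asymptotic slope is 20 × (0 − 2) = -40 dB/decade.

-40 dB/decade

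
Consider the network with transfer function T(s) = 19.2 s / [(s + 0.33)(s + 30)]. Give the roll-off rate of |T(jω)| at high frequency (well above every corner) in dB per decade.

-20 dB/decade

With 1 zero and 2 poles, the high-frequency asymptotic slope is 20 × (1 − 2) = -20 dB/decade.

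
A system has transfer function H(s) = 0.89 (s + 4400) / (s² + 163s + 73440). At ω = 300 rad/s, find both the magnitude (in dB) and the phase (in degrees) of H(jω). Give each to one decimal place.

|H| = -22.4 dB, ∠H = -104.8°

|j300 + 4400| = √(300² + 4400²) = 4410
|(j300)² + 163(j300) + 73440| = |-16560 + j48900| = 5.163e+04
|H(j300)| = 0.89 × 4410 / 5.163e+04 = 0.076027
20 log₁₀(0.076027) = -22.38 dB
∠(j300 + 4400) = arctan(300/4400) = 3.90°
∠[(j300)² + 163(j300) + 73440] = ∠[-16560 + j48900] = 108.71°
∠H(j300) = 3.90° − 108.71° = -104.81°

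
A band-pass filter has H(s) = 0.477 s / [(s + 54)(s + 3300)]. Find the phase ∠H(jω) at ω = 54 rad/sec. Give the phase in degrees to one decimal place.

∠(j54) = 90.00°
∠(j54 + 54) = arctan(54/54) = 45.00°
∠(j54 + 3300) = arctan(54/3300) = 0.94°
∠H(j54) = 90.00° − (45.00° + 0.94°) = 44.06°

44.1°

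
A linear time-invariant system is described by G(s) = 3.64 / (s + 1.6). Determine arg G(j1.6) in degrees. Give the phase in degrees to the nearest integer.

-45°

∠(j1.6 + 1.6) = arctan(1.6/1.6) = 45.00°
∠G(j1.6) = −45.00° = -45.00°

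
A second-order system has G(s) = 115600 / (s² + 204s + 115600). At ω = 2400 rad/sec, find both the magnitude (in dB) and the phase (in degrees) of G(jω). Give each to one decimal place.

|G| = -33.8 dB, ∠G = -175.0°

|(j2400)² + 204(j2400) + 115600| = |-5.6444e+06 + j4.896e+05| = 5.666e+06
|G(j2400)| = 115600 / 5.666e+06 = 0.020404
20 log₁₀(0.020404) = -33.81 dB
∠[(j2400)² + 204(j2400) + 115600] = ∠[-5.6444e+06 + j4.896e+05] = 175.04°
∠G(j2400) = −175.04° = -175.04°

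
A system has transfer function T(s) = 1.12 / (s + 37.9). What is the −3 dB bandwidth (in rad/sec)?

37.9 rad/sec

For a single-pole low-pass, the −3 dB point is at the pole: ω = 37.9 rad/sec.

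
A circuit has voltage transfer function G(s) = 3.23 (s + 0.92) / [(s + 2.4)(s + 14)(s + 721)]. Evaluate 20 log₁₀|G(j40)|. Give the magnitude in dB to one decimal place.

|j40 + 0.92| = √(40² + 0.92²) = 40.01
|j40 + 2.4| = √(40² + 2.4²) = 40.07
|j40 + 14| = √(40² + 14²) = 42.38
|j40 + 721| = √(40² + 721²) = 722.1
|G(j40)| = 3.23 × 40.01 / (40.07 × 42.38 × 722.1) = 0.00010539
20 log₁₀(0.00010539) = -79.54 dB

-79.5 dB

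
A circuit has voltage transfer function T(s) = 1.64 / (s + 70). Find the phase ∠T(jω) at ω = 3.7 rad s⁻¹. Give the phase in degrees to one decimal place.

∠(j3.7 + 70) = arctan(3.7/70) = 3.03°
∠T(j3.7) = −3.03° = -3.03°

-3.0 deg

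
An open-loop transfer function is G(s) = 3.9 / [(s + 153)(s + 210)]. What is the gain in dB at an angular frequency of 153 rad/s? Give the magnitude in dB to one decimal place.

-83.2 dB

|j153 + 153| = √(153² + 153²) = 216.4
|j153 + 210| = √(153² + 210²) = 259.8
|G(j153)| = 3.9 / (216.4 × 259.8) = 6.9371e-05
20 log₁₀(6.9371e-05) = -83.18 dB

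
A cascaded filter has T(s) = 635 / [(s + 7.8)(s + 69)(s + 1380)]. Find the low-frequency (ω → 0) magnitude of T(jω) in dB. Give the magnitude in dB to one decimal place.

-61.4 dB

T(0) = 635 / (7.8 × 69 × 1380) = 0.00085497
20 log₁₀(0.00085497) = -61.36 dB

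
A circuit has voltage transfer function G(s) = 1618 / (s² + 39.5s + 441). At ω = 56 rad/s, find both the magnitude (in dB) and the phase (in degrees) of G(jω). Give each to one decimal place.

|(j56)² + 39.5(j56) + 441| = |-2695 + j2212| = 3487
|G(j56)| = 1618 / 3487 = 0.46407
20 log₁₀(0.46407) = -6.67 dB
∠[(j56)² + 39.5(j56) + 441] = ∠[-2695 + j2212] = 140.62°
∠G(j56) = −140.62° = -140.62°

|G| = -6.7 dB, ∠G = -140.6°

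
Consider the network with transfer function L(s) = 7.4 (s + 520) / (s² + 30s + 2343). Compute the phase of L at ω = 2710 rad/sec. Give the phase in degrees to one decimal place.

-100.2 deg

∠(j2710 + 520) = arctan(2710/520) = 79.14°
∠[(j2710)² + 30(j2710) + 2343] = ∠[-7.3418e+06 + j81300] = 179.37°
∠L(j2710) = 79.14° − 179.37° = -100.23°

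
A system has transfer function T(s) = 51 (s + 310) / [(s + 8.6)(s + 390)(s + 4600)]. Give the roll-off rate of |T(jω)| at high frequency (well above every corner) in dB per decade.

-40 dB/decade

With 1 zero and 3 poles, the high-frequency asymptotic slope is 20 × (1 − 3) = -40 dB/decade.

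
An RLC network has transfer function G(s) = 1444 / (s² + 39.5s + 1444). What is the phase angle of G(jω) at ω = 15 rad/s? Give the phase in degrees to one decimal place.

-25.9 deg

∠[(j15)² + 39.5(j15) + 1444] = ∠[1219 + j592.5] = 25.92°
∠G(j15) = −25.92° = -25.92°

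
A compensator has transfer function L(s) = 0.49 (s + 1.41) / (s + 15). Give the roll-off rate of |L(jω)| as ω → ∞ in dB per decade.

0 dB/decade

With 1 zero and 1 pole, the high-frequency asymptotic slope is 20 × (1 − 1) = 0 dB/decade.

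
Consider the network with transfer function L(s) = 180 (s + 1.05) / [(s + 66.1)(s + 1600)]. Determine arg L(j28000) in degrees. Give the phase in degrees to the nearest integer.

∠(j28000 + 1.05) = arctan(28000/1.05) = 90.00°
∠(j28000 + 66.1) = arctan(28000/66.1) = 89.86°
∠(j28000 + 1600) = arctan(28000/1600) = 86.73°
∠L(j28000) = 90.00° − (89.86° + 86.73°) = -86.60°

-87°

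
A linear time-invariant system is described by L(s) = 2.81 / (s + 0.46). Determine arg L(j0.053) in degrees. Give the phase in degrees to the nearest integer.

-7°

∠(j0.053 + 0.46) = arctan(0.053/0.46) = 6.57°
∠L(j0.053) = −6.57° = -6.57°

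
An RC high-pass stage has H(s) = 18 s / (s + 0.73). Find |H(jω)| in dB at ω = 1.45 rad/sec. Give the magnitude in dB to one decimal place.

24.1 dB

|j1.45| = 1.45
|j1.45 + 0.73| = √(1.45² + 0.73²) = 1.623
|H(j1.45)| = 18 × 1.45 / 1.623 = 16.077
20 log₁₀(16.077) = 24.12 dB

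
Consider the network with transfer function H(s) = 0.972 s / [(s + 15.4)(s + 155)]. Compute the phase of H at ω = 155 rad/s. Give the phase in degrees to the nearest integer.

∠(j155) = 90.00°
∠(j155 + 15.4) = arctan(155/15.4) = 84.33°
∠(j155 + 155) = arctan(155/155) = 45.00°
∠H(j155) = 90.00° − (84.33° + 45.00°) = -39.33°

-39°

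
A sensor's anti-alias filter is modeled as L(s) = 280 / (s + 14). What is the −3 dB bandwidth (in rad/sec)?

For a single-pole low-pass, the −3 dB point is at the pole: ω = 14 rad/sec.

14 rad/sec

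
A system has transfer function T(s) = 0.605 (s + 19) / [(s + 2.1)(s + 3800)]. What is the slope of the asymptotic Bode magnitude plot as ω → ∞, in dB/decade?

-20 dB/decade

With 1 zero and 2 poles, the high-frequency asymptotic slope is 20 × (1 − 2) = -20 dB/decade.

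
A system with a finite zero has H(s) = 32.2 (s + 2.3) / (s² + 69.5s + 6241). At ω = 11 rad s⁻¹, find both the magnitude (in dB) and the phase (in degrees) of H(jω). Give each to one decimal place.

|H| = -24.6 dB, ∠H = 71.1°

|j11 + 2.3| = √(11² + 2.3²) = 11.24
|(j11)² + 69.5(j11) + 6241| = |6120 + j764.5| = 6168
|H(j11)| = 32.2 × 11.24 / 6168 = 0.058671
20 log₁₀(0.058671) = -24.63 dB
∠(j11 + 2.3) = arctan(11/2.3) = 78.19°
∠[(j11)² + 69.5(j11) + 6241] = ∠[6120 + j764.5] = 7.12°
∠H(j11) = 78.19° − 7.12° = 71.07°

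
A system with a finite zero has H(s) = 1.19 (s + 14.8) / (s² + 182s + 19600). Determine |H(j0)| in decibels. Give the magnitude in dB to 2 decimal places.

-60.93 dB

H(0) = 1.19 × 14.8 / 19600 = 0.00089857
20 log₁₀(0.00089857) = -60.929 dB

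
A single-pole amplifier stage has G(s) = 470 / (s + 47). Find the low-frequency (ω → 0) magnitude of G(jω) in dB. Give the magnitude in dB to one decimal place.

G(0) = 470 / 47 = 10
20 log₁₀(10) = 20.00 dB

20.0 dB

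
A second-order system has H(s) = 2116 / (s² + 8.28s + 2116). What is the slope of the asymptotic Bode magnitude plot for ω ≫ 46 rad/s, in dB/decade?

With 0 zeros and 2 poles, the high-frequency asymptotic slope is 20 × (0 − 2) = -40 dB/decade.

-40 dB/decade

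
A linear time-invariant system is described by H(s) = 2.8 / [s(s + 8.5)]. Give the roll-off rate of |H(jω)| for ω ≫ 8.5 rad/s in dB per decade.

-40 dB/decade

With 0 zeros and 2 poles, the high-frequency asymptotic slope is 20 × (0 − 2) = -40 dB/decade.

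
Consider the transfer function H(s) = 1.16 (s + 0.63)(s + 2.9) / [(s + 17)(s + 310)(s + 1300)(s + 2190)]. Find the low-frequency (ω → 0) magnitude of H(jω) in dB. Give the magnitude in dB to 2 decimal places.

-197.00 dB

H(0) = 1.16 × 0.63 × 2.9 / (17 × 310 × 1300 × 2190) = 1.4125e-10
20 log₁₀(1.4125e-10) = -197.000 dB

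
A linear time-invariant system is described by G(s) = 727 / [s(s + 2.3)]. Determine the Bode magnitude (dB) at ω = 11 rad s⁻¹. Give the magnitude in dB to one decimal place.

|j11 + 2.3| = √(11² + 2.3²) = 11.24
|j11| = 11
|G(j11)| = 727 / (11.24 × 11) = 5.8811
20 log₁₀(5.8811) = 15.39 dB

15.4 dB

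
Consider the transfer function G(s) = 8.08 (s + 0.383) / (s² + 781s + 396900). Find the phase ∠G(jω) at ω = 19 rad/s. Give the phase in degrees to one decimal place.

86.7°

∠(j19 + 0.383) = arctan(19/0.383) = 88.85°
∠[(j19)² + 781(j19) + 396900] = ∠[3.9654e+05 + j14839] = 2.14°
∠G(j19) = 88.85° − 2.14° = 86.70°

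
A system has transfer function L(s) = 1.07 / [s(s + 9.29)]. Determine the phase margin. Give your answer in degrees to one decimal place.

Gain crossover: |L(jω)| = 1 at ω ≈ 0.115 rad/sec.
∠L(j0.115) = −90° − arctan(0.115/9.29) ≈ -90.71°
PM = 180° + (-90.71°) = 89.29°

89.3°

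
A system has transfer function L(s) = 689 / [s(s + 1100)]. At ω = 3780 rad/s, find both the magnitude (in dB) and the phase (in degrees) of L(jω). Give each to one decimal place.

|j3780 + 1100| = √(3780² + 1100²) = 3937
|j3780| = 3780
|L(j3780)| = 689 / (3937 × 3780) = 4.63e-05
20 log₁₀(4.63e-05) = -86.69 dB
∠(j3780 + 1100) = arctan(3780/1100) = 73.77°
∠(j3780) = 90.00°
∠L(j3780) = − (73.77° + 90.00°) = -163.77°

|L| = -86.7 dB, ∠L = -163.8°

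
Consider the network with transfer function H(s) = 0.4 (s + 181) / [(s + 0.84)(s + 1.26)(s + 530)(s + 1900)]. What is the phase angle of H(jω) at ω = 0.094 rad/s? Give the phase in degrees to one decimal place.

∠(j0.094 + 181) = arctan(0.094/181) = 0.03°
∠(j0.094 + 0.84) = arctan(0.094/0.84) = 6.39°
∠(j0.094 + 1.26) = arctan(0.094/1.26) = 4.27°
∠(j0.094 + 530) = arctan(0.094/530) = 0.01°
∠(j0.094 + 1900) = arctan(0.094/1900) = 0.00°
∠H(j0.094) = 0.03° − (6.39° + 4.27° + 0.01° + 0.00°) = -10.63°

-10.6°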